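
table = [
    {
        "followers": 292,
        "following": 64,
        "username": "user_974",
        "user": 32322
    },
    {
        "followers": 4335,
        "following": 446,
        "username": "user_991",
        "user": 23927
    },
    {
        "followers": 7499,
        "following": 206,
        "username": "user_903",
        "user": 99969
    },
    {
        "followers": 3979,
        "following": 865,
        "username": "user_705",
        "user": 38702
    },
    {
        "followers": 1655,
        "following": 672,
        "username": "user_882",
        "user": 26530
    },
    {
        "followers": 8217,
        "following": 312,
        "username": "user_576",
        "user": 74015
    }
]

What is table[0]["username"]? "user_974"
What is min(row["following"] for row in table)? 64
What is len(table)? 6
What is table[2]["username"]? "user_903"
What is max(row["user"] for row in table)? 99969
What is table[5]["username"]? "user_576"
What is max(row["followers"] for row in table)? 8217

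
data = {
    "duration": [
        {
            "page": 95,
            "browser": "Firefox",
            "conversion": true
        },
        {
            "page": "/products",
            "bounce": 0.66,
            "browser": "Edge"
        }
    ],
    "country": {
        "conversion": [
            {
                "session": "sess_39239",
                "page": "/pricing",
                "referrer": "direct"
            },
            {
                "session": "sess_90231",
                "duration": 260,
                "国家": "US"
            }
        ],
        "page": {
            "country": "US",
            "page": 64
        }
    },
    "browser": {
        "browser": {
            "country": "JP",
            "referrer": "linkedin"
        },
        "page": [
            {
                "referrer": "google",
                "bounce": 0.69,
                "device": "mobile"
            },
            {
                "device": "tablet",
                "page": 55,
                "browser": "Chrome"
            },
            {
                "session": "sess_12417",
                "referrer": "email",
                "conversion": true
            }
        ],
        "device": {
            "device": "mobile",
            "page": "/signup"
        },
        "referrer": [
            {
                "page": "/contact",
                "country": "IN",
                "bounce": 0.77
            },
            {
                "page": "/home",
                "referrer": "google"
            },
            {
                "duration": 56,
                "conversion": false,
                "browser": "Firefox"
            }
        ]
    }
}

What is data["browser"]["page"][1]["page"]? 55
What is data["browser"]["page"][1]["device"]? "tablet"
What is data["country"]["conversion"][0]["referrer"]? "direct"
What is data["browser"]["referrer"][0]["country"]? "IN"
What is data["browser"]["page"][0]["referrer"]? "google"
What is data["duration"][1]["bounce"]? 0.66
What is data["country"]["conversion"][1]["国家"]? "US"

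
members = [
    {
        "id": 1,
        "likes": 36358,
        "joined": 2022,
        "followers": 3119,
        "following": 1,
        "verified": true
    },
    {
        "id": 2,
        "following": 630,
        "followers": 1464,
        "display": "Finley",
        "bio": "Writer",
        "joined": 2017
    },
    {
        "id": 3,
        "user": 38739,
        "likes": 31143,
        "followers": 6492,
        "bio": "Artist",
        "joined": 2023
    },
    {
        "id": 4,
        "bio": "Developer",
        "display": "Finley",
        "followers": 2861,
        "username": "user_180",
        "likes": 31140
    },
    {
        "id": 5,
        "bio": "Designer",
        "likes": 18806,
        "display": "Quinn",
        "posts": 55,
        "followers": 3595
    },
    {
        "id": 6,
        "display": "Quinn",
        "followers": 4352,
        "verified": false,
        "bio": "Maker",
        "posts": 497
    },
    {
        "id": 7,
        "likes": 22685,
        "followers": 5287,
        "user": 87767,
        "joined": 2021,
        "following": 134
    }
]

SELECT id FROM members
[1, 2, 3, 4, 5, 6, 7]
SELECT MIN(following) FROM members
1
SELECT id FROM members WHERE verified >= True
[1]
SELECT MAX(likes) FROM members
36358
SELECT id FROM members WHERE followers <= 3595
[1, 2, 4, 5]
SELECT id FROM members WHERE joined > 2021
[1, 3]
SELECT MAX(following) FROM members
630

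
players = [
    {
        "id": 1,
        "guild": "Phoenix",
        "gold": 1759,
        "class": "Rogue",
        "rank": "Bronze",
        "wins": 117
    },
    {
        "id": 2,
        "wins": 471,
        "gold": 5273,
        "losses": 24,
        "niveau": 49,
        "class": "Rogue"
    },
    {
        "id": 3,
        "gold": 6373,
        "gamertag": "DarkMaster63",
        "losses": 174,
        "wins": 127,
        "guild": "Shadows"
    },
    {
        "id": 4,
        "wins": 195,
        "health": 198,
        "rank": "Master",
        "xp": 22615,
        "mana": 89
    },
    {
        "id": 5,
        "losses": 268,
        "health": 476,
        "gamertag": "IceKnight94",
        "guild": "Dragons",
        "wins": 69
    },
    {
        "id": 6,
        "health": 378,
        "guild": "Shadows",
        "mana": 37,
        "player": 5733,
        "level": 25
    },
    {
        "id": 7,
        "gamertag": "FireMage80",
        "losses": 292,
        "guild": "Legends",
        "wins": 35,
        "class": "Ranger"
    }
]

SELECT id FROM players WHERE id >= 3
[3, 4, 5, 6, 7]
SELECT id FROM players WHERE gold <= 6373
[1, 2, 3]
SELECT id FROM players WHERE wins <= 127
[1, 3, 5, 7]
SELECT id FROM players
[1, 2, 3, 4, 5, 6, 7]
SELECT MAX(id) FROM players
7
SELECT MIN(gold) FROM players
1759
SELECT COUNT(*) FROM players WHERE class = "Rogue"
2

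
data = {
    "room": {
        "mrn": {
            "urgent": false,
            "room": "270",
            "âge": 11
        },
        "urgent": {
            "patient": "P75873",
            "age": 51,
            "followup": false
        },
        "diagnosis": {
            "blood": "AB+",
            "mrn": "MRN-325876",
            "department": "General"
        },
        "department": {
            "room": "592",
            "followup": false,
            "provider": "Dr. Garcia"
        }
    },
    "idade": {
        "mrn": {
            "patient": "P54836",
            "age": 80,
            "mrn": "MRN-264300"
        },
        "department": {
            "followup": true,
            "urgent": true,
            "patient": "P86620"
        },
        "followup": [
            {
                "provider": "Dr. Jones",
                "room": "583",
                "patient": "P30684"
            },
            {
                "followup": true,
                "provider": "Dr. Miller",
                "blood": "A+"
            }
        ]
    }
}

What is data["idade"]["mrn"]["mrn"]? "MRN-264300"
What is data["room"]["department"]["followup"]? False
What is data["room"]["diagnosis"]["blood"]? "AB+"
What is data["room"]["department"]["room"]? "592"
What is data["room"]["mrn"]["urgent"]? False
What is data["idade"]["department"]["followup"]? True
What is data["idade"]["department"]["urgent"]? True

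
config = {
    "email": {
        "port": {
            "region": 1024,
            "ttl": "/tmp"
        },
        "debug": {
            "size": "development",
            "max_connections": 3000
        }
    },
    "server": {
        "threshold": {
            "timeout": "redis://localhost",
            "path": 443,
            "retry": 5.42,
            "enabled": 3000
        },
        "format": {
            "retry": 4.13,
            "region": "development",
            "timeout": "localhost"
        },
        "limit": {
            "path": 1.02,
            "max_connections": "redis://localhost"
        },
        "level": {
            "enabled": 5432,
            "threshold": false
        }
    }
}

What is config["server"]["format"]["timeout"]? "localhost"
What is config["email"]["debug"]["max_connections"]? 3000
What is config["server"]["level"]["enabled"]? 5432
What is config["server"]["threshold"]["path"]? 443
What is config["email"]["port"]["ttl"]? "/tmp"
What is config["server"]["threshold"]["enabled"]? 3000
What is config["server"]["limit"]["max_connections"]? "redis://localhost"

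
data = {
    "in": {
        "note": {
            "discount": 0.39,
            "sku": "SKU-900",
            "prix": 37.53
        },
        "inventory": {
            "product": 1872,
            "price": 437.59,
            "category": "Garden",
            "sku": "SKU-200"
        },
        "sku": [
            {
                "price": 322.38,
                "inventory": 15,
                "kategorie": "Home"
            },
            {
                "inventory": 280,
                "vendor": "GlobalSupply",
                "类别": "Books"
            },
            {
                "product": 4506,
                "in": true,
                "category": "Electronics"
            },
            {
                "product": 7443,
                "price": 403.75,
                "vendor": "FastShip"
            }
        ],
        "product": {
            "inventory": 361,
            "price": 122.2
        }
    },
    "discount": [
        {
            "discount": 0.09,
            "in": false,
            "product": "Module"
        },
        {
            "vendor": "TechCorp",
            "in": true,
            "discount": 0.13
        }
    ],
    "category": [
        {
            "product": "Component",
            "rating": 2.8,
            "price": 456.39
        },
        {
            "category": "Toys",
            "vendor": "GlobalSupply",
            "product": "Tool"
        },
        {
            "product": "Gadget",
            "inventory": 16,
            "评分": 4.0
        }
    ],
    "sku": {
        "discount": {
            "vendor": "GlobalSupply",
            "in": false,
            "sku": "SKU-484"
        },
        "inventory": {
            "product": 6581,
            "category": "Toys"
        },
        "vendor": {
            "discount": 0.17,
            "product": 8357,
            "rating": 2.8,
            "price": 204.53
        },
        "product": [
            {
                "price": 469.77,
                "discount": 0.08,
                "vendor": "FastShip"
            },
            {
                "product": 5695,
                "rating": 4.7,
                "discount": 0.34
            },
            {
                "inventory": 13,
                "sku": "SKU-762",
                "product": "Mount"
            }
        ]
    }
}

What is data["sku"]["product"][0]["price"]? 469.77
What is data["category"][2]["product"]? "Gadget"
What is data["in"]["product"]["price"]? 122.2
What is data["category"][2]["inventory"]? 16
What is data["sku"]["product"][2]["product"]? "Mount"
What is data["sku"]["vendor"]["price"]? 204.53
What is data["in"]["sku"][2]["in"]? True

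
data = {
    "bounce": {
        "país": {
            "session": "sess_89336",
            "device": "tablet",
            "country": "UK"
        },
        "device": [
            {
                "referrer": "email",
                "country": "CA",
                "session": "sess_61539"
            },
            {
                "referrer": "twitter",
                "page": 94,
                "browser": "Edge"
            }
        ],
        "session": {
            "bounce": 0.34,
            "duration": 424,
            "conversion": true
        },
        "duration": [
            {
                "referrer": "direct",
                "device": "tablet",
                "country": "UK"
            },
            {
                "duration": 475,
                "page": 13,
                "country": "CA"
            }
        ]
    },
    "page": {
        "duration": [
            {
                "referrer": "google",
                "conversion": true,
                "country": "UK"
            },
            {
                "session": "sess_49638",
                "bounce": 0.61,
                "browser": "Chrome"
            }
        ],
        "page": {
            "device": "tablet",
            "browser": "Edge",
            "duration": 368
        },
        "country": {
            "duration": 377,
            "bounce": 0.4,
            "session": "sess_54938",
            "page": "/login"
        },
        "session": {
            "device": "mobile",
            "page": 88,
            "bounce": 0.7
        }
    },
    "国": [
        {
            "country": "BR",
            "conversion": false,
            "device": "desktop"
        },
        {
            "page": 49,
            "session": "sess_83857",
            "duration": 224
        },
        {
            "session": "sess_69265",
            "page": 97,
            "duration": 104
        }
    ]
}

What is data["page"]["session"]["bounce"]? 0.7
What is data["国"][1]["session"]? "sess_83857"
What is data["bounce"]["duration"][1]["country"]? "CA"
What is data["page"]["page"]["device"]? "tablet"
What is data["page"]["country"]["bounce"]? 0.4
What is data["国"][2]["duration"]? 104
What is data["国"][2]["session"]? "sess_69265"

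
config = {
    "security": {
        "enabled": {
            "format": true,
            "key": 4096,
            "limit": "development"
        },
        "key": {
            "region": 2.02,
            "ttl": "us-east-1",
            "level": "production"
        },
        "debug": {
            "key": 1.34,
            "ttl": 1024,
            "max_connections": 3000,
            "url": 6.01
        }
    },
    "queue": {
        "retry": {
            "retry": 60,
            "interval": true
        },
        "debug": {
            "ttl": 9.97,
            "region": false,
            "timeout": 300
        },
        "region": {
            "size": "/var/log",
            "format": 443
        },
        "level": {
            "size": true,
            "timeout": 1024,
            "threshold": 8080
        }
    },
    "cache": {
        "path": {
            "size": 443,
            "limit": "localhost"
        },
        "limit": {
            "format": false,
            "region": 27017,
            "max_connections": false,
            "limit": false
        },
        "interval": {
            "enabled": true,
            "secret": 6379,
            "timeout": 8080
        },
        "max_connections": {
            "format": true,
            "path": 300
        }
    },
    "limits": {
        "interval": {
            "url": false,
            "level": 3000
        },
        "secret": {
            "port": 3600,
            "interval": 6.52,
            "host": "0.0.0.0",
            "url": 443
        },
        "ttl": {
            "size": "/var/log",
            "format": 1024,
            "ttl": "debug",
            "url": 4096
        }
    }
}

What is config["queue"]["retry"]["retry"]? 60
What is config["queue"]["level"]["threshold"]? 8080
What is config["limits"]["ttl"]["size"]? "/var/log"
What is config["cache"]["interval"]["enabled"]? True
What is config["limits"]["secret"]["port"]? 3600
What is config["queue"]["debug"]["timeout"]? 300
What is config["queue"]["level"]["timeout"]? 1024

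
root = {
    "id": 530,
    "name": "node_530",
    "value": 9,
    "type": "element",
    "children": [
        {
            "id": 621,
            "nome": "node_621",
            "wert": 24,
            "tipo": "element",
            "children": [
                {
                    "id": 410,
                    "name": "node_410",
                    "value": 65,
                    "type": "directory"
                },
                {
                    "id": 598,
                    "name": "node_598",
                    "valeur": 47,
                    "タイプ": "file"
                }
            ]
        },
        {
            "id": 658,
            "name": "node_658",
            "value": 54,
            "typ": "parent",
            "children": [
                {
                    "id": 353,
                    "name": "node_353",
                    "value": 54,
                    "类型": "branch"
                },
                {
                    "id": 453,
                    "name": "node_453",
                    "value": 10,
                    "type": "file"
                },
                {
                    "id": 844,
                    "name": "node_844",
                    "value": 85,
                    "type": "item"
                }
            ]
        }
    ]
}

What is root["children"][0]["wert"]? 24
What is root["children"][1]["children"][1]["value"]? 10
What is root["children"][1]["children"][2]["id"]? 844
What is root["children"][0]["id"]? 621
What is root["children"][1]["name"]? "node_658"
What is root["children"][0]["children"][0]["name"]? "node_410"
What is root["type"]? "element"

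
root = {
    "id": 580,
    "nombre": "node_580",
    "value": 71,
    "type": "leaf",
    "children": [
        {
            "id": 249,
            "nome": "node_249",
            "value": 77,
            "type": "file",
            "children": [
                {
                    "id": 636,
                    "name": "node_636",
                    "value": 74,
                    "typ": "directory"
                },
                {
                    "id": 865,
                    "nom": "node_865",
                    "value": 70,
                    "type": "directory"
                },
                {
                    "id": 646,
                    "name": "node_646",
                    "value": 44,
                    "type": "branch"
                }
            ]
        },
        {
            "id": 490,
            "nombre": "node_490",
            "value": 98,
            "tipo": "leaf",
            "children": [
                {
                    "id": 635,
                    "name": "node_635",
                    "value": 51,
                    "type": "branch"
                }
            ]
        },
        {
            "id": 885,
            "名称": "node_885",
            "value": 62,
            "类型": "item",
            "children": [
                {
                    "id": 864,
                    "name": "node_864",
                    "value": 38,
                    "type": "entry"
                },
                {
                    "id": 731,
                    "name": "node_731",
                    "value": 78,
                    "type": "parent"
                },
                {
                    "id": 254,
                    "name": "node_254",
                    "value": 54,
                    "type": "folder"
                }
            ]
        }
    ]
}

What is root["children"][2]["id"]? 885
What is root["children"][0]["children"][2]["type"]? "branch"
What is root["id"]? 580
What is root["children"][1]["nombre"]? "node_490"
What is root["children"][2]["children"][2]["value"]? 54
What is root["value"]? 71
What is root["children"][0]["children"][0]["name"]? "node_636"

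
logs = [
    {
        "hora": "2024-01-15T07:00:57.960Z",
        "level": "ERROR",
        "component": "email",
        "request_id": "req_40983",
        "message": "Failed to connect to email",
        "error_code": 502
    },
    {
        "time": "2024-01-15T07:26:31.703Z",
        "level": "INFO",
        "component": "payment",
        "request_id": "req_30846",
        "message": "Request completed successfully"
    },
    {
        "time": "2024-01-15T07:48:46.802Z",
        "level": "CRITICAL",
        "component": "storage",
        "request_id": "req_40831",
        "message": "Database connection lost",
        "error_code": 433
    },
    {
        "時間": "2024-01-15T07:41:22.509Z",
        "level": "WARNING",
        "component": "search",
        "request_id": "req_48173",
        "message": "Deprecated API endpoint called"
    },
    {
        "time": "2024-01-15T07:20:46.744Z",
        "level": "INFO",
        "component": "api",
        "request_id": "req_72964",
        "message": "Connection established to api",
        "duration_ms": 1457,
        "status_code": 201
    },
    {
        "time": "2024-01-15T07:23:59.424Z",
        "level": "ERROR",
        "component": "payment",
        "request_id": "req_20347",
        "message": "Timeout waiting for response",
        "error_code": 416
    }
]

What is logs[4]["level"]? "INFO"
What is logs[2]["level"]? "CRITICAL"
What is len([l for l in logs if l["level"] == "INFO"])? 2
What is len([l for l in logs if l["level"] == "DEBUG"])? 0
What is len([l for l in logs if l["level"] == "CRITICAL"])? 1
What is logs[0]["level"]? "ERROR"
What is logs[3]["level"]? "WARNING"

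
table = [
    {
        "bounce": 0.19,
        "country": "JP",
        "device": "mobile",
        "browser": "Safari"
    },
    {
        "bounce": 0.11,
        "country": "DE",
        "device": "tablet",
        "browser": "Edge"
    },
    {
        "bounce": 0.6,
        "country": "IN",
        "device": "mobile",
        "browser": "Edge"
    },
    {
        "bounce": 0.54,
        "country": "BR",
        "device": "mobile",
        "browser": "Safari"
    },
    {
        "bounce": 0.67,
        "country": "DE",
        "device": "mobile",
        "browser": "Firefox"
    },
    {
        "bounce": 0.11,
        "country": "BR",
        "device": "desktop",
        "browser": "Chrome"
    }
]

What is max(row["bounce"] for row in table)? 0.67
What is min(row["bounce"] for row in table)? 0.11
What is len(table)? 6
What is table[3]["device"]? "mobile"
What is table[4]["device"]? "mobile"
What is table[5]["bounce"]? 0.11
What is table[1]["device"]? "tablet"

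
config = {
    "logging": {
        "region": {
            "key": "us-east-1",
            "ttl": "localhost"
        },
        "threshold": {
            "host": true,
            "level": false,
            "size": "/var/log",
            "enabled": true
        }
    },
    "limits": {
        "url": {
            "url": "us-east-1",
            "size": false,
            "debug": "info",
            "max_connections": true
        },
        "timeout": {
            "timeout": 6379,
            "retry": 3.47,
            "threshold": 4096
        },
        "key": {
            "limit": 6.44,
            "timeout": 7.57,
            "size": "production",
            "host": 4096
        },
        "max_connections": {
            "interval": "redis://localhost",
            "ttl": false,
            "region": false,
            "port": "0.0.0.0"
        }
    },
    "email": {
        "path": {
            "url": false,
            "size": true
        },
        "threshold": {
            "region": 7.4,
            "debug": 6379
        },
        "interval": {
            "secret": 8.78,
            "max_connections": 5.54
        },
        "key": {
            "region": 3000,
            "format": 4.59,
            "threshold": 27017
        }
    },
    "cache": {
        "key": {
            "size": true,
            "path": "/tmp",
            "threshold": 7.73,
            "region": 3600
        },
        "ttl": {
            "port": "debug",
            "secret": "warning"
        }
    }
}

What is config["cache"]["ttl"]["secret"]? "warning"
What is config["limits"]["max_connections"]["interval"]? "redis://localhost"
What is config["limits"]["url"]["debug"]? "info"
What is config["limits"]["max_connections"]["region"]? False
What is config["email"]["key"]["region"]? 3000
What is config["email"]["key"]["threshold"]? 27017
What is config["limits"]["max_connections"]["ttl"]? False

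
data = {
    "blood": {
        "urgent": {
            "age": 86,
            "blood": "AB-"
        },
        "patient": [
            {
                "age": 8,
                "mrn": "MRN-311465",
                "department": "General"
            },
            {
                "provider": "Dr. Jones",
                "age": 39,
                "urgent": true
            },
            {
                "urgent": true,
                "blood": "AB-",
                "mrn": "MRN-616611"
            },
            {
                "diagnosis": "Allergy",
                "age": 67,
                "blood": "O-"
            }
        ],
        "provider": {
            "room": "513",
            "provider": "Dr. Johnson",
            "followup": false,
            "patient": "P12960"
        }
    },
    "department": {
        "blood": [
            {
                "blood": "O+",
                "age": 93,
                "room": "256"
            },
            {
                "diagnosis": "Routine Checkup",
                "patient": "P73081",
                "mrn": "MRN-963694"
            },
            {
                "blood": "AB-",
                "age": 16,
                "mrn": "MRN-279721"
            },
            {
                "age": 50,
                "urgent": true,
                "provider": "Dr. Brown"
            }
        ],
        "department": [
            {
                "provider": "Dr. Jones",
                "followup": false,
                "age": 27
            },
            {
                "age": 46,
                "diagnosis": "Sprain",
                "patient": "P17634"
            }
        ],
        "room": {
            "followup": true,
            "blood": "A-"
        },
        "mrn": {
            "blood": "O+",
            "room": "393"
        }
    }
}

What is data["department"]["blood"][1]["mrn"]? "MRN-963694"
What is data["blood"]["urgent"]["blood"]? "AB-"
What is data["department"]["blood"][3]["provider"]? "Dr. Brown"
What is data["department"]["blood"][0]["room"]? "256"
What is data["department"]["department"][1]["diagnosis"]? "Sprain"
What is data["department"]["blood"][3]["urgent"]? True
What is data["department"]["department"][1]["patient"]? "P17634"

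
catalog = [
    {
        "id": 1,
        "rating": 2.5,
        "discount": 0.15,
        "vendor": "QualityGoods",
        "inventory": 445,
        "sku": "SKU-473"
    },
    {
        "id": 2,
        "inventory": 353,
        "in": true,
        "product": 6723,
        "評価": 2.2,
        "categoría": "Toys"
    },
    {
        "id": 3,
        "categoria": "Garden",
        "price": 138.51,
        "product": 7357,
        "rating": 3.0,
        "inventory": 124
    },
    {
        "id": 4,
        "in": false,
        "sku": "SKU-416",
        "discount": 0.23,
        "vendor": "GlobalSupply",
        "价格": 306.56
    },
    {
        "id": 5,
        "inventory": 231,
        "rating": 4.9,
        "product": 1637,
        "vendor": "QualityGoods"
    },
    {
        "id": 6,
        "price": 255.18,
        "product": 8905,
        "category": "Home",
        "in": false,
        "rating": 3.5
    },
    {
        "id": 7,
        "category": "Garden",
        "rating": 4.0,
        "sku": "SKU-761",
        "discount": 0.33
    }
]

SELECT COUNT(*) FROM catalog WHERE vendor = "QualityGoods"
2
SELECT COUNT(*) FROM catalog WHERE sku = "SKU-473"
1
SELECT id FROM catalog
[1, 2, 3, 4, 5, 6, 7]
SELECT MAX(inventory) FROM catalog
445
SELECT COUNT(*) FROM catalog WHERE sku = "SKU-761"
1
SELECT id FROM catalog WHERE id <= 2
[1, 2]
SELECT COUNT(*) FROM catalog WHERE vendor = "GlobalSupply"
1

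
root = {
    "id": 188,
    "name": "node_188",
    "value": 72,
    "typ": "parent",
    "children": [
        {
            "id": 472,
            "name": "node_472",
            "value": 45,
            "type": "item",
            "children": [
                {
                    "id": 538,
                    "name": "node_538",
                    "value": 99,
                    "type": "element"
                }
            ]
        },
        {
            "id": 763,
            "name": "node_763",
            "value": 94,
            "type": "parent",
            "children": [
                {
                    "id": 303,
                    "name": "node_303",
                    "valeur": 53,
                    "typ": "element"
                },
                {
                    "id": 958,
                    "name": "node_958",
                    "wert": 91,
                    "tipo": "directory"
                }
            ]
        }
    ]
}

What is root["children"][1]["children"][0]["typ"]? "element"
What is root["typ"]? "parent"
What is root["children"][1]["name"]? "node_763"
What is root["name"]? "node_188"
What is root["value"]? 72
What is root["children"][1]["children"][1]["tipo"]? "directory"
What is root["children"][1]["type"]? "parent"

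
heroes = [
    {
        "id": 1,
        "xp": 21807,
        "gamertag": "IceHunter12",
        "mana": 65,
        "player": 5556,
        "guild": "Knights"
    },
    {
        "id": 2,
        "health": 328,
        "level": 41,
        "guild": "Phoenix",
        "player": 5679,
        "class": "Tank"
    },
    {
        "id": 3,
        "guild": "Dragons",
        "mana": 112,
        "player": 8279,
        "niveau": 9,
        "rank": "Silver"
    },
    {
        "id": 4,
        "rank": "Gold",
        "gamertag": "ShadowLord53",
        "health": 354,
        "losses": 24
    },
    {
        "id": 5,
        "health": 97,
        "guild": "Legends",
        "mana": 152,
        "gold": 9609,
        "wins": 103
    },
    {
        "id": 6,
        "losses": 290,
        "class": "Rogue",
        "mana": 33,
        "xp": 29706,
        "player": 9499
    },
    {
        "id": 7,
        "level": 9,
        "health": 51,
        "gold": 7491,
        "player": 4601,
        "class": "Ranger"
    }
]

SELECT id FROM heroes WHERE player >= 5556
[1, 2, 3, 6]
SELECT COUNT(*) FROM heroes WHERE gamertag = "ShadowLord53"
1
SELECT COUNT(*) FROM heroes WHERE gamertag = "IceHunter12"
1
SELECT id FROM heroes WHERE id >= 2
[2, 3, 4, 5, 6, 7]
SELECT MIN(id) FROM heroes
1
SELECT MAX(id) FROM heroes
7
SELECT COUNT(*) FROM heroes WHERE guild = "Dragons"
1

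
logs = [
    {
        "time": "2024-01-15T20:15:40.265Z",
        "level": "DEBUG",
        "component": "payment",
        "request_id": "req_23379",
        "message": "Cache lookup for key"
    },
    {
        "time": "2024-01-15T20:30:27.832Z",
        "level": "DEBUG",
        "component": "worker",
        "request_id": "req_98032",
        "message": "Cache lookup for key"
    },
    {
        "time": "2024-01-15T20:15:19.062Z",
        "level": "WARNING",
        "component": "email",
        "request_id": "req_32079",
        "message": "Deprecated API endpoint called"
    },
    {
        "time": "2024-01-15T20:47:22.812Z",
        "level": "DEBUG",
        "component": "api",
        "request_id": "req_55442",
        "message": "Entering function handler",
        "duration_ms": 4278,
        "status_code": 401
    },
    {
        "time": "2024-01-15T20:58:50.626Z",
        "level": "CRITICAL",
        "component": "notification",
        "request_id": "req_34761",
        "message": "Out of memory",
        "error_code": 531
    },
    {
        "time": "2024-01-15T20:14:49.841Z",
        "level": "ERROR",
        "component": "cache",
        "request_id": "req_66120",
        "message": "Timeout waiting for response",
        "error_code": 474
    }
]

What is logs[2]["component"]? "email"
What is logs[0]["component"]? "payment"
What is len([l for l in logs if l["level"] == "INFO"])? 0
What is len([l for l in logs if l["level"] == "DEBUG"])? 3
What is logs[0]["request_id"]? "req_23379"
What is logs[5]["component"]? "cache"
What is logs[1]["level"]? "DEBUG"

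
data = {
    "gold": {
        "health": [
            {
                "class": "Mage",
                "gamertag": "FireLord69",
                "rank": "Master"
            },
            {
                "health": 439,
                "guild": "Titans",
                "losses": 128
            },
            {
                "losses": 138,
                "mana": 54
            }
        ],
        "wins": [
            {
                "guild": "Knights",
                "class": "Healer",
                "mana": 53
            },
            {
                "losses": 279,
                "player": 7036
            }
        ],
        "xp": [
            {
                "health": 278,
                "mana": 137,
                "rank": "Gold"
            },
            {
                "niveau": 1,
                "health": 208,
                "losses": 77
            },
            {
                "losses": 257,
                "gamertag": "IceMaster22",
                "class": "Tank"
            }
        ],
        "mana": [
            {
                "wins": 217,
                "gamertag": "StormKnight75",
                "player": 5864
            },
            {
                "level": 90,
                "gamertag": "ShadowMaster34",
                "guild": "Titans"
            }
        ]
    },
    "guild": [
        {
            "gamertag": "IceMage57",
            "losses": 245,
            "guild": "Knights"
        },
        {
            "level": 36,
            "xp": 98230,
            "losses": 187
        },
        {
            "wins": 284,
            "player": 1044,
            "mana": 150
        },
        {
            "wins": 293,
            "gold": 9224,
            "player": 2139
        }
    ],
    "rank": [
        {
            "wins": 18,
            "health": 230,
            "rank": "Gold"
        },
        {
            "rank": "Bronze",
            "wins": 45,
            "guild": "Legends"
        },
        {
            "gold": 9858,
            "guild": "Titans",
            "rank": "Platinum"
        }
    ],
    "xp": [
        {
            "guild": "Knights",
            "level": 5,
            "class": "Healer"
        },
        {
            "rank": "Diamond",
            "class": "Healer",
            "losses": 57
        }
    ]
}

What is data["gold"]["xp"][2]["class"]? "Tank"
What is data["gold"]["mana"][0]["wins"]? 217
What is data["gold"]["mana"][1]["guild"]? "Titans"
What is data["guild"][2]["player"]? 1044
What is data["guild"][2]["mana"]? 150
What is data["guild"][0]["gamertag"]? "IceMage57"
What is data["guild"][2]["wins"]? 284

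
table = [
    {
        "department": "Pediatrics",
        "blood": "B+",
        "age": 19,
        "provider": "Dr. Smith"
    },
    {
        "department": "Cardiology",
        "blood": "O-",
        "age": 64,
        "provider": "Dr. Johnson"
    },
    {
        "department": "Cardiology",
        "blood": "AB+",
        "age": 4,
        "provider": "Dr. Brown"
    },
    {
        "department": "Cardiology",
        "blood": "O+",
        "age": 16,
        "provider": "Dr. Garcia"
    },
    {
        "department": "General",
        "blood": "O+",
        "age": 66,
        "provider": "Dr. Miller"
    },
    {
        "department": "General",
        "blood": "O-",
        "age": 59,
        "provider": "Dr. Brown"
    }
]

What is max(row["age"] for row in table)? 66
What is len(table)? 6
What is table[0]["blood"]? "B+"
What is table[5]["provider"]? "Dr. Brown"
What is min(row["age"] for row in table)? 4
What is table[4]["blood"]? "O+"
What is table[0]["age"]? 19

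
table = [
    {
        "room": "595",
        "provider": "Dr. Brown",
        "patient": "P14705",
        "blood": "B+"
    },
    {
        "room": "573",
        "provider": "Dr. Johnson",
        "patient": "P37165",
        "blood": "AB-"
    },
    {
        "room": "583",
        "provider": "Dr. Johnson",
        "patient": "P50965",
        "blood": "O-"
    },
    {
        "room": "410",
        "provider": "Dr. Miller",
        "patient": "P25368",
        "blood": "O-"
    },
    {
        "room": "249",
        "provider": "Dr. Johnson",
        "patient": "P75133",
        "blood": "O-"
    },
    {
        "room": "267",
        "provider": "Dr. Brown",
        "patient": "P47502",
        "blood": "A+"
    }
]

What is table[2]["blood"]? "O-"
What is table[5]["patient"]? "P47502"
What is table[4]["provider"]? "Dr. Johnson"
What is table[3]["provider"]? "Dr. Miller"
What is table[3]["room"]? "410"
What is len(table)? 6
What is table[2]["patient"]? "P50965"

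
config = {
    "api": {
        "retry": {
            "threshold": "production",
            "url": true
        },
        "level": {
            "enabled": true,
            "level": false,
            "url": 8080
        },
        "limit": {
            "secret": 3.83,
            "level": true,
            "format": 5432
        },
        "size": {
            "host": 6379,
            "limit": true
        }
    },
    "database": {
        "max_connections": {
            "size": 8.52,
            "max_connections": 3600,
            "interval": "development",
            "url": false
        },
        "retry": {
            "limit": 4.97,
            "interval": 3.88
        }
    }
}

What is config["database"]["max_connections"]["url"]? False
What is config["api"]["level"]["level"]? False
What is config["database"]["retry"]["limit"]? 4.97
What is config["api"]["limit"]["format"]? 5432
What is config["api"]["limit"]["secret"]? 3.83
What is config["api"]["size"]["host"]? 6379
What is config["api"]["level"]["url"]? 8080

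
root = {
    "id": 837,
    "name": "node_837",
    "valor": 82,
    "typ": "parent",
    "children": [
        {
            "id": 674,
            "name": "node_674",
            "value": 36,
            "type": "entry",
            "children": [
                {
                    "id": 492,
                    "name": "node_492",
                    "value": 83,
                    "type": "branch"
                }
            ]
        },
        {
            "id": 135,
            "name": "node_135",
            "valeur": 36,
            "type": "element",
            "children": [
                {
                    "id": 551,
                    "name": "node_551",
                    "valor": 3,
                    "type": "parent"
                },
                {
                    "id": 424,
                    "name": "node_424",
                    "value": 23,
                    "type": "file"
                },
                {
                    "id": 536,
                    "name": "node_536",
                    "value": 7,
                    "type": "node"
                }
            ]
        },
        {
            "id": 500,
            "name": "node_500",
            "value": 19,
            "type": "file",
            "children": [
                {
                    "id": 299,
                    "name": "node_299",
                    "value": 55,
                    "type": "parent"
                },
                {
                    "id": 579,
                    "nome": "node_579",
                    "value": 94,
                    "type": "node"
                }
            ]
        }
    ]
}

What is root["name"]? "node_837"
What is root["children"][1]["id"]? 135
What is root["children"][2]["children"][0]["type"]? "parent"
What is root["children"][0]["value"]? 36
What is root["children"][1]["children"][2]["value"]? 7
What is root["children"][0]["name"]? "node_674"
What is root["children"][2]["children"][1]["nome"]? "node_579"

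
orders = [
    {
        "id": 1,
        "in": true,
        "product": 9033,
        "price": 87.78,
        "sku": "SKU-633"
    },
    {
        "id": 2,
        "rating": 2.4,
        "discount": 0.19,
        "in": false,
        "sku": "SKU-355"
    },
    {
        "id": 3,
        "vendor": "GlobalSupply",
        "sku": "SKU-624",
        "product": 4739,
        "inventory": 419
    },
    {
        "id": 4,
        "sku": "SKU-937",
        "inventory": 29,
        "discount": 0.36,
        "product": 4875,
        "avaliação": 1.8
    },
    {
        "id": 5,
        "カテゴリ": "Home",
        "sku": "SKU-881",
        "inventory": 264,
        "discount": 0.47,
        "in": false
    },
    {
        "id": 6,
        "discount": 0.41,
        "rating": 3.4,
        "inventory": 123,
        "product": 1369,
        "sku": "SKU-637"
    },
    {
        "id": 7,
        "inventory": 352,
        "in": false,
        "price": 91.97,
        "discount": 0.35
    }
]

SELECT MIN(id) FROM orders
1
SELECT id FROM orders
[1, 2, 3, 4, 5, 6, 7]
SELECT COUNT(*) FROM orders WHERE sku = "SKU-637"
1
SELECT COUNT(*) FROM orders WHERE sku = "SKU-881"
1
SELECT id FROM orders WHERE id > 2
[3, 4, 5, 6, 7]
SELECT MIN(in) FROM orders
False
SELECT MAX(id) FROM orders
7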